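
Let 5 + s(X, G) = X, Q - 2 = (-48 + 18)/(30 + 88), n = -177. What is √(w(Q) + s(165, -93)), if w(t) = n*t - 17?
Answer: I*√166 ≈ 12.884*I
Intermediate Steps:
Q = 103/59 (Q = 2 + (-48 + 18)/(30 + 88) = 2 - 30/118 = 2 - 30*1/118 = 2 - 15/59 = 103/59 ≈ 1.7458)
s(X, G) = -5 + X
w(t) = -17 - 177*t (w(t) = -177*t - 17 = -17 - 177*t)
√(w(Q) + s(165, -93)) = √((-17 - 177*103/59) + (-5 + 165)) = √((-17 - 309) + 160) = √(-326 + 160) = √(-166) = I*√166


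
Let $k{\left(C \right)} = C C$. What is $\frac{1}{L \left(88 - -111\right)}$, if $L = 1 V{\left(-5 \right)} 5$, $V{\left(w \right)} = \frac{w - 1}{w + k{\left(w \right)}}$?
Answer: $- \frac{2}{597} \approx -0.0033501$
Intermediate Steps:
$k{\left(C \right)} = C^{2}$
$V{\left(w \right)} = \frac{-1 + w}{w + w^{2}}$ ($V{\left(w \right)} = \frac{w - 1}{w + w^{2}} = \frac{-1 + w}{w + w^{2}}$)
$L = - \frac{3}{2}$ ($L = 1 \frac{-1 - 5}{\left(-5\right) \left(1 - 5\right)} 5 = 1 \left(\left(- \frac{1}{5}\right) \frac{1}{-4} \left(-6\right)\right) 5 = 1 \left(\left(- \frac{1}{5}\right) \left(- \frac{1}{4}\right) \left(-6\right)\right) 5 = 1 \left(- \frac{3}{10}\right) 5 = \left(- \frac{3}{10}\right) 5 = - \frac{3}{2} \approx -1.5$)
$\frac{1}{L \left(88 - -111\right)} = \frac{1}{\left(- \frac{3}{2}\right) \left(88 - -111\right)} = \frac{1}{\left(- \frac{3}{2}\right) \left(88 + 111\right)} = \frac{1}{\left(- \frac{3}{2}\right) 199} = \frac{1}{- \frac{597}{2}} = - \frac{2}{597}$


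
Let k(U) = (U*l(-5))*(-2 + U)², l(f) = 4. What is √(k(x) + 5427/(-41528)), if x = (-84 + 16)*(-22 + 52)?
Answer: I*√14669782493303534154/20764 ≈ 1.8446e+5*I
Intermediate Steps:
x = -2040 (x = -68*30 = -2040)
k(U) = 4*U*(-2 + U)² (k(U) = (U*4)*(-2 + U)² = (4*U)*(-2 + U)² = 4*U*(-2 + U)²)
√(k(x) + 5427/(-41528)) = √(4*(-2040)*(-2 - 2040)² + 5427/(-41528)) = √(4*(-2040)*(-2042)² + 5427*(-1/41528)) = √(4*(-2040)*4169764 - 5427/41528) = √(-34025274240 - 5427/41528) = √(-1413001588644147/41528) = I*√14669782493303534154/20764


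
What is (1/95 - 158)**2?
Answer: 225270081/9025 ≈ 24961.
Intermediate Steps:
(1/95 - 158)**2 = (-15009/95)**2 = 225270081/9025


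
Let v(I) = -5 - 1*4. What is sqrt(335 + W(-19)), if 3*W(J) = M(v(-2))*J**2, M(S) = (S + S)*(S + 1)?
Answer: sqrt(17663) ≈ 132.90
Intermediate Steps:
v(I) = -9 (v(I) = -5 - 4 = -9)
M(S) = 2*S*(1 + S) (M(S) = (2*S)*(1 + S) = 2*S*(1 + S))
W(J) = 48*J**2 (W(J) = ((2*(-9)*(1 - 9))*J**2)/3 = ((2*(-9)*(-8))*J**2)/3 = (144*J**2)/3 = 48*J**2)
sqrt(335 + W(-19)) = sqrt(335 + 48*(-19)**2) = sqrt(335 + 48*361) = sqrt(335 + 17328) = sqrt(17663)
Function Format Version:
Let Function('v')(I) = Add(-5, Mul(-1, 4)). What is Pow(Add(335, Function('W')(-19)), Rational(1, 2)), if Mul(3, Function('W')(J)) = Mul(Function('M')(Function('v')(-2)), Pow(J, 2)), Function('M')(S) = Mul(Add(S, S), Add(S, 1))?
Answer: Pow(17663, Rational(1, 2)) ≈ 132.90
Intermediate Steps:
Function('v')(I) = -9 (Function('v')(I) = Add(-5, -4) = -9)
Function('M')(S) = Mul(2, S, Add(1, S)) (Function('M')(S) = Mul(Mul(2, S), Add(1, S)) = Mul(2, S, Add(1, S)))
Function('W')(J) = Mul(48, Pow(J, 2)) (Function('W')(J) = Mul(Rational(1, 3), Mul(Mul(2, -9, Add(1, -9)), Pow(J, 2))) = Mul(Rational(1, 3), Mul(Mul(2, -9, -8), Pow(J, 2))) = Mul(Rational(1, 3), Mul(144, Pow(J, 2))) = Mul(48, Pow(J, 2)))
Pow(Add(335, Function('W')(-19)), Rational(1, 2)) = Pow(Add(335, Mul(48, Pow(-19, 2))), Rational(1, 2)) = Pow(Add(335, Mul(48, 361)), Rational(1, 2)) = Pow(Add(335, 17328), Rational(1, 2)) = Pow(17663, Rational(1, 2))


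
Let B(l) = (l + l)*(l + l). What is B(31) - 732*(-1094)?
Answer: 804652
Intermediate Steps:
B(l) = 4*l² (B(l) = (2*l)*(2*l) = 4*l²)
B(31) - 732*(-1094) = 4*31² - 732*(-1094) = 4*961 + 800808 = 3844 + 800808 = 804652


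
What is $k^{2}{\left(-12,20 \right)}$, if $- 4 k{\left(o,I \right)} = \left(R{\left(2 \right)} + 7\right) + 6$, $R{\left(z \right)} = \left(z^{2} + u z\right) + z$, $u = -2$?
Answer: $\frac{225}{16} \approx 14.063$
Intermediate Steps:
$R{\left(z \right)} = z^{2} - z$ ($R{\left(z \right)} = \left(z^{2} - 2 z\right) + z = z^{2} - z$)
$k{\left(o,I \right)} = - \frac{15}{4}$ ($k{\left(o,I \right)} = - \frac{\left(2 \left(-1 + 2\right) + 7\right) + 6}{4} = - \frac{\left(2 \cdot 1 + 7\right) + 6}{4} = - \frac{\left(2 + 7\right) + 6}{4} = - \frac{9 + 6}{4} = \left(- \frac{1}{4}\right) 15 = - \frac{15}{4}$)
$k^{2}{\left(-12,20 \right)} = \left(- \frac{15}{4}\right)^{2} = \frac{225}{16}$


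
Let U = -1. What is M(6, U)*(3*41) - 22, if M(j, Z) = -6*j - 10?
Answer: -5680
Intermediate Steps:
M(j, Z) = -10 - 6*j
M(6, U)*(3*41) - 22 = (-10 - 6*6)*(3*41) - 22 = (-10 - 36)*123 - 22 = -46*123 - 22 = -5658 - 22 = -5680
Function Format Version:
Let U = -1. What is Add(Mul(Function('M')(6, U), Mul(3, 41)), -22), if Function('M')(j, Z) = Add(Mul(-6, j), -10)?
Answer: -5680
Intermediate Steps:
Function('M')(j, Z) = Add(-10, Mul(-6, j))
Add(Mul(Function('M')(6, U), Mul(3, 41)), -22) = Add(Mul(Add(-10, Mul(-6, 6)), Mul(3, 41)), -22) = Add(Mul(Add(-10, -36), 123), -22) = Add(Mul(-46, 123), -22) = Add(-5658, -22) = -5680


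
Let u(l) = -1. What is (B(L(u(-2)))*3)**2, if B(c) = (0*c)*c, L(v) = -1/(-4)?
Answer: 0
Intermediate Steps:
L(v) = 1/4 (L(v) = -1*(-1/4) = 1/4)
B(c) = 0 (B(c) = 0*c = 0)
(B(L(u(-2)))*3)**2 = (0*3)**2 = 0**2 = 0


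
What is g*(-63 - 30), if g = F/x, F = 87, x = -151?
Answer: 8091/151 ≈ 53.583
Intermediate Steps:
g = -87/151 (g = 87/(-151) = 87*(-1/151) = -87/151 ≈ -0.57616)
g*(-63 - 30) = -87*(-63 - 30)/151 = -87/151*(-93) = 8091/151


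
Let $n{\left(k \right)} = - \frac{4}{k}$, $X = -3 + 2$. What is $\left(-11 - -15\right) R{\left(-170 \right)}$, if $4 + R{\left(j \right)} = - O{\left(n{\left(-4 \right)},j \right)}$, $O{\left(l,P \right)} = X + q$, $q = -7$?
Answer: $16$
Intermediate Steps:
$X = -1$
$O{\left(l,P \right)} = -8$ ($O{\left(l,P \right)} = -1 - 7 = -8$)
$R{\left(j \right)} = 4$ ($R{\left(j \right)} = -4 - -8 = -4 + 8 = 4$)
$\left(-11 - -15\right) R{\left(-170 \right)} = \left(-11 - -15\right) 4 = \left(-11 + 15\right) 4 = 4 \cdot 4 = 16$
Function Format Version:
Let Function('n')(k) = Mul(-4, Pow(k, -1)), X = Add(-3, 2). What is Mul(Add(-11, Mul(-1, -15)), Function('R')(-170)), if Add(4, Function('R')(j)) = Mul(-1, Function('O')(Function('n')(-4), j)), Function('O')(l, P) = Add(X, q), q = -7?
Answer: 16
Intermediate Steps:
X = -1
Function('O')(l, P) = -8 (Function('O')(l, P) = Add(-1, -7) = -8)
Function('R')(j) = 4 (Function('R')(j) = Add(-4, Mul(-1, -8)) = Add(-4, 8) = 4)
Mul(Add(-11, Mul(-1, -15)), Function('R')(-170)) = Mul(Add(-11, Mul(-1, -15)), 4) = Mul(Add(-11, 15), 4) = Mul(4, 4) = 16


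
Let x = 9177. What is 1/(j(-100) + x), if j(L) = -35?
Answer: 1/9142 ≈ 0.00010939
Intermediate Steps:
1/(j(-100) + x) = 1/(-35 + 9177) = 1/9142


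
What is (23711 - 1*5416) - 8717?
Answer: 9578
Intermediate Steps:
(23711 - 1*5416) - 8717 = (23711 - 5416) - 8717 = 18295 - 8717 = 9578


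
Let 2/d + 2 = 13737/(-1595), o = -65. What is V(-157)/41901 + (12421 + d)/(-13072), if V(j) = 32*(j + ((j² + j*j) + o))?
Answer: 338679523836031/9271423543344 ≈ 36.529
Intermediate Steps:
d = -3190/16927 (d = 2/(-2 + 13737/(-1595)) = 2/(-2 + 13737*(-1/1595)) = 2/(-2 - 13737/1595) = 2/(-16927/1595) = 2*(-1595/16927) = -3190/16927 ≈ -0.18846)
V(j) = -2080 + 32*j + 64*j² (V(j) = 32*(j + ((j² + j*j) - 65)) = 32*(j + ((j² + j²) - 65)) = 32*(j + (2*j² - 65)) = 32*(j + (-65 + 2*j²)) = 32*(-65 + j + 2*j²) = -2080 + 32*j + 64*j²)
V(-157)/41901 + (12421 + d)/(-13072) = (-2080 + 32*(-157) + 64*(-157)²)/41901 + (12421 - 3190/16927)/(-13072) = (-2080 - 5024 + 64*24649)*(1/41901) + (210247077/16927)*(-1/13072) = (-2080 - 5024 + 1577536)*(1/41901) - 210247077/221269744 = 1570432*(1/41901) - 210247077/221269744 = 1570432/41901 - 210247077/221269744 = 338679523836031/9271423543344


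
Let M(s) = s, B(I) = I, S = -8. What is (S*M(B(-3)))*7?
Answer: 168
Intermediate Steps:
(S*M(B(-3)))*7 = -8*(-3)*7 = 24*7 = 168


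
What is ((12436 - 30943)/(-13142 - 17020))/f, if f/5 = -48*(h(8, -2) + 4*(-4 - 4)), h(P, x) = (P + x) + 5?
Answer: 6169/50672160 ≈ 0.00012174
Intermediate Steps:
h(P, x) = 5 + P + x
f = 5040 (f = 5*(-48*((5 + 8 - 2) + 4*(-4 - 4))) = 5*(-48*(11 + 4*(-8))) = 5*(-48*(11 - 32)) = 5*(-48*(-21)) = 5*1008 = 5040)
((12436 - 30943)/(-13142 - 17020))/f = ((12436 - 30943)/(-13142 - 17020))/5040 = -18507/(-30162)*(1/5040) = -18507*(-1/30162)*(1/5040) = (6169/10054)*(1/5040) = 6169/50672160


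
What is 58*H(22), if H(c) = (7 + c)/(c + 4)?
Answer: 841/13 ≈ 64.692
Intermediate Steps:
H(c) = (7 + c)/(4 + c)
58*H(22) = 58*((7 + 22)/(4 + 22)) = 58*(29/26) = 841/13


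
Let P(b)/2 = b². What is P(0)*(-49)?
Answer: 0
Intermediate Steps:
P(b) = 2*b²
P(0)*(-49) = (2*0²)*(-49) = (2*0)*(-49) = 0*(-49) = 0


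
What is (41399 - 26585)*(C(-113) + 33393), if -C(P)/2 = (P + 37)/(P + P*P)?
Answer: 391295107215/791 ≈ 4.9468e+8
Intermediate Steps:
C(P) = -2*(37 + P)/(P + P²) (C(P) = -2*(P + 37)/(P + P*P) = -2*(37 + P)/(P + P²))
(41399 - 26585)*(C(-113) + 33393) = (41399 - 26585)*(2*(-37 - 1*(-113))/(-113*(1 - 113)) + 33393) = 14814*(2*(-1/113)*(-37 + 113)/(-112) + 33393) = 14814*(2*(-1/113)*(-1/112)*76 + 33393) = 14814*(19/1582 + 33393) = 14814*(52827745/1582) = 391295107215/791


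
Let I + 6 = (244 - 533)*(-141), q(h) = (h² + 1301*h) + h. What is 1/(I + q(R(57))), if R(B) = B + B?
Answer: 1/202167 ≈ 4.9464e-6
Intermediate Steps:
R(B) = 2*B
q(h) = h² + 1302*h
I = 40743 (I = -6 + (244 - 533)*(-141) = -6 - 289*(-141) = -6 + 40749 = 40743)
1/(I + q(R(57))) = 1/(40743 + (2*57)*(1302 + 2*57)) = 1/(40743 + 114*(1302 + 114)) = 1/(40743 + 114*1416) = 1/(40743 + 161424) = 1/202167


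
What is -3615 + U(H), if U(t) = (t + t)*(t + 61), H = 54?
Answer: 8805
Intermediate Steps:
U(t) = 2*t*(61 + t) (U(t) = (2*t)*(61 + t) = 2*t*(61 + t))
-3615 + U(H) = -3615 + 2*54*(61 + 54) = -3615 + 2*54*115 = -3615 + 12420 = 8805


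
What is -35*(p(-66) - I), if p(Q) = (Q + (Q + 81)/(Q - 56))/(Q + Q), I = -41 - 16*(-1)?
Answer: -4791115/5368 ≈ -892.53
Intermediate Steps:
I = -25 (I = -41 + 16 = -25)
p(Q) = (Q + (81 + Q)/(-56 + Q))/(2*Q) (p(Q) = (Q + (81 + Q)/(-56 + Q))/((2*Q)) = (Q + (81 + Q)/(-56 + Q))*(1/(2*Q)) = (Q + (81 + Q)/(-56 + Q))/(2*Q))
-35*(p(-66) - I) = -35*((½)*(81 + (-66)² - 55*(-66))/(-66*(-56 - 66)) - 1*(-25)) = -35*((½)*(-1/66)*(81 + 4356 + 3630)/(-122) + 25) = -35*((½)*(-1/66)*(-1/122)*8067 + 25) = -35*(2689/5368 + 25) = -35*136889/5368 = -4791115/5368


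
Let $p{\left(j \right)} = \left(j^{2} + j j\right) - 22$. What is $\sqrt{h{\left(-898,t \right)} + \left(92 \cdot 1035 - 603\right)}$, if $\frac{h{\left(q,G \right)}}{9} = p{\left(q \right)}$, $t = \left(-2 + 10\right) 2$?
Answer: $3 \sqrt{1623299} \approx 3822.3$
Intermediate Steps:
$t = 16$ ($t = 8 \cdot 2 = 16$)
$p{\left(j \right)} = -22 + 2 j^{2}$ ($p{\left(j \right)} = \left(j^{2} + j^{2}\right) - 22 = 2 j^{2} - 22 = -22 + 2 j^{2}$)
$h{\left(q,G \right)} = -198 + 18 q^{2}$ ($h{\left(q,G \right)} = 9 \left(-22 + 2 q^{2}\right) = -198 + 18 q^{2}$)
$\sqrt{h{\left(-898,t \right)} + \left(92 \cdot 1035 - 603\right)} = \sqrt{\left(-198 + 18 \left(-898\right)^{2}\right) + \left(92 \cdot 1035 - 603\right)} = \sqrt{\left(-198 + 18 \cdot 806404\right) + \left(95220 - 603\right)} = \sqrt{\left(-198 + 14515272\right) + 94617} = \sqrt{14515074 + 94617} = \sqrt{14609691} = 3 \sqrt{1623299}$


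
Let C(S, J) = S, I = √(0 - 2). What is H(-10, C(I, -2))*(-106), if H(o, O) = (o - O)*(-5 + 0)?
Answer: -5300 - 530*I*√2 ≈ -5300.0 - 749.53*I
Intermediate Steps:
I = I*√2 (I = √(-2) = I*√2 ≈ 1.4142*I)
H(o, O) = -5*o + 5*O (H(o, O) = (o - O)*(-5) = -5*o + 5*O)
H(-10, C(I, -2))*(-106) = (-5*(-10) + 5*(I*√2))*(-106) = (50 + 5*I*√2)*(-106) = -5300 - 530*I*√2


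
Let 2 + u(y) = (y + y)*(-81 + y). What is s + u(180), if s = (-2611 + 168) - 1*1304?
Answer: 31891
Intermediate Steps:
s = -3747 (s = -2443 - 1304 = -3747)
u(y) = -2 + 2*y*(-81 + y) (u(y) = -2 + (y + y)*(-81 + y) = -2 + (2*y)*(-81 + y) = -2 + 2*y*(-81 + y))
s + u(180) = -3747 + (-2 - 162*180 + 2*180²) = -3747 + (-2 - 29160 + 2*32400) = -3747 + (-2 - 29160 + 64800) = -3747 + 35638 = 31891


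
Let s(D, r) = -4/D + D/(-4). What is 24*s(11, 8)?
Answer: -822/11 ≈ -74.727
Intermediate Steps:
s(D, r) = -4/D - D/4 (s(D, r) = -4/D + D*(-¼) = -4/D - D/4)
24*s(11, 8) = 24*(-4/11 - ¼*11) = 24*(-4*1/11 - 11/4) = 24*(-4/11 - 11/4) = 24*(-137/44) = -822/11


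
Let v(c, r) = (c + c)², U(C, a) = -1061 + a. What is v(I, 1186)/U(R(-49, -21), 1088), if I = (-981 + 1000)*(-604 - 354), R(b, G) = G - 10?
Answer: 1325251216/27 ≈ 4.9083e+7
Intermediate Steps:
R(b, G) = -10 + G
I = -18202 (I = 19*(-958) = -18202)
v(c, r) = 4*c² (v(c, r) = (2*c)² = 4*c²)
v(I, 1186)/U(R(-49, -21), 1088) = (4*(-18202)²)/(-1061 + 1088) = (4*331312804)/27 = 1325251216*(1/27) = 1325251216/27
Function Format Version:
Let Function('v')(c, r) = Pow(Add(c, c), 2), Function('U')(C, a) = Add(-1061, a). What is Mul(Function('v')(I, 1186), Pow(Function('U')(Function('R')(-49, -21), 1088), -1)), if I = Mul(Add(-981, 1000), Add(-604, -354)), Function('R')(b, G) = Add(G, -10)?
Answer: Rational(1325251216, 27) ≈ 4.9083e+7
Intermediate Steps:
Function('R')(b, G) = Add(-10, G)
I = -18202 (I = Mul(19, -958) = -18202)
Function('v')(c, r) = Mul(4, Pow(c, 2)) (Function('v')(c, r) = Pow(Mul(2, c), 2) = Mul(4, Pow(c, 2)))
Mul(Function('v')(I, 1186), Pow(Function('U')(Function('R')(-49, -21), 1088), -1)) = Mul(Mul(4, Pow(-18202, 2)), Pow(Add(-1061, 1088), -1)) = Mul(Mul(4, 331312804), Pow(27, -1)) = Mul(1325251216, Rational(1, 27)) = Rational(1325251216, 27)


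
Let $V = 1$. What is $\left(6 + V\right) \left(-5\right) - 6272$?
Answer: $-6307$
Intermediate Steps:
$\left(6 + V\right) \left(-5\right) - 6272 = \left(6 + 1\right) \left(-5\right) - 6272 = 7 \left(-5\right) - 6272 = -35 - 6272 = -6307$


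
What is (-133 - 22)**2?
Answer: 24025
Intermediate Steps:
(-133 - 22)**2 = (-155)**2 = 24025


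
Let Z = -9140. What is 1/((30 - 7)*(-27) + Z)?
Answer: -1/9761 ≈ -0.00010245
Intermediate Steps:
1/((30 - 7)*(-27) + Z) = 1/((30 - 7)*(-27) - 9140) = 1/(23*(-27) - 9140) = 1/(-621 - 9140) = 1/(-9761) = -1/9761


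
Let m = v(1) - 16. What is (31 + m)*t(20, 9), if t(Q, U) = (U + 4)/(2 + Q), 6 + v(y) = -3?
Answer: 39/11 ≈ 3.5455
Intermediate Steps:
v(y) = -9 (v(y) = -6 - 3 = -9)
t(Q, U) = (4 + U)/(2 + Q)
m = -25 (m = -9 - 16 = -25)
(31 + m)*t(20, 9) = (31 - 25)*((4 + 9)/(2 + 20)) = 6*(13/22) = 39/11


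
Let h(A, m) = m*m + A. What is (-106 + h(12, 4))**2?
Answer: 6084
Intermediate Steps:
h(A, m) = A + m**2 (h(A, m) = m**2 + A = A + m**2)
(-106 + h(12, 4))**2 = (-106 + (12 + 4**2))**2 = (-106 + (12 + 16))**2 = (-106 + 28)**2 = (-78)**2 = 6084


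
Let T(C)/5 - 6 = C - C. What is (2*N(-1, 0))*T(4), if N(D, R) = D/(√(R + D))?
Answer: 60*I ≈ 60.0*I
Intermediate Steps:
T(C) = 30 (T(C) = 30 + 5*(C - C) = 30 + 5*0 = 30 + 0 = 30)
N(D, R) = D/√(D + R) (N(D, R) = D/(√(D + R)) = D/√(D + R))
(2*N(-1, 0))*T(4) = (2*(-1/√(-1 + 0)))*30 = (2*(-1/√(-1)))*30 = (2*(-(-1)*I))*30 = (2*I)*30 = 60*I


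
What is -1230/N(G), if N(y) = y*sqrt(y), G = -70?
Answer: -123*I*sqrt(70)/490 ≈ -2.1002*I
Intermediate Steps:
N(y) = y**(3/2)
-1230/N(G) = -1230*I*sqrt(70)/4900 = -123*I*sqrt(70)/490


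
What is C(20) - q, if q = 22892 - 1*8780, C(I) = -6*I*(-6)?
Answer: -13392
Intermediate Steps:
C(I) = 36*I
q = 14112 (q = 22892 - 8780 = 14112)
C(20) - q = 36*20 - 1*14112 = 720 - 14112 = -13392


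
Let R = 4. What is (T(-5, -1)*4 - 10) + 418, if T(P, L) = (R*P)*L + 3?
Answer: 500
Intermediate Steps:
T(P, L) = 3 + 4*L*P (T(P, L) = (4*P)*L + 3 = 4*L*P + 3 = 3 + 4*L*P)
(T(-5, -1)*4 - 10) + 418 = ((3 + 4*(-1)*(-5))*4 - 10) + 418 = ((3 + 20)*4 - 10) + 418 = (23*4 - 10) + 418 = (92 - 10) + 418 = 82 + 418 = 500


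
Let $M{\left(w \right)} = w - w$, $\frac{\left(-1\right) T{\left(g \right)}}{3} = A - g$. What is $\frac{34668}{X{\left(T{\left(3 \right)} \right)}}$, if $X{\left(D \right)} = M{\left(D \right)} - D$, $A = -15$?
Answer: $-642$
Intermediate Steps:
$T{\left(g \right)} = 45 + 3 g$ ($T{\left(g \right)} = - 3 \left(-15 - g\right) = 45 + 3 g$)
$M{\left(w \right)} = 0$
$X{\left(D \right)} = - D$ ($X{\left(D \right)} = 0 - D = - D$)
$\frac{34668}{X{\left(T{\left(3 \right)} \right)}} = \frac{34668}{\left(-1\right) \left(45 + 3 \cdot 3\right)} = \frac{34668}{\left(-1\right) \left(45 + 9\right)} = \frac{34668}{\left(-1\right) 54} = \frac{34668}{-54} = 34668 \left(- \frac{1}{54}\right) = -642$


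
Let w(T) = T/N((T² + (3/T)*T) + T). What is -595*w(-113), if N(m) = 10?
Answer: 13447/2 ≈ 6723.5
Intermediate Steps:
w(T) = T/10
-595*w(-113) = -119*(-113)/2 = -595*(-113/10) = 13447/2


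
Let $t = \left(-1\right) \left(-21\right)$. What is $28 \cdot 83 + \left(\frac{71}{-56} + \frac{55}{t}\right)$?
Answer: $\frac{390659}{168} \approx 2325.4$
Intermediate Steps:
$t = 21$
$28 \cdot 83 + \left(\frac{71}{-56} + \frac{55}{t}\right) = 28 \cdot 83 + \left(\frac{71}{-56} + \frac{55}{21}\right) = 2324 + \left(71 \left(- \frac{1}{56}\right) + 55 \cdot \frac{1}{21}\right) = 2324 + \left(- \frac{71}{56} + \frac{55}{21}\right) = 2324 + \frac{227}{168} = \frac{390659}{168}$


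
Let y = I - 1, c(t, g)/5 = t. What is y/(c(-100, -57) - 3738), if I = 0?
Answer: 1/4238 ≈ 0.00023596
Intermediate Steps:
c(t, g) = 5*t
y = -1 (y = 0 - 1 = -1)
y/(c(-100, -57) - 3738) = -1/(5*(-100) - 3738) = -1/(-500 - 3738) = -1/(-4238) = -1*(-1/4238) = 1/4238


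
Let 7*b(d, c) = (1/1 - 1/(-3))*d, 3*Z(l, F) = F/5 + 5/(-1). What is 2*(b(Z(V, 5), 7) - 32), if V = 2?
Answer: -4064/63 ≈ -64.508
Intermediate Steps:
Z(l, F) = -5/3 + F/15 (Z(l, F) = (F/5 + 5/(-1))/3 = (F*(⅕) + 5*(-1))/3 = (F/5 - 5)/3 = (-5 + F/5)/3 = -5/3 + F/15)
b(d, c) = 4*d/21 (b(d, c) = ((1/1 - 1/(-3))*d)/7 = ((1*1 - 1*(-⅓))*d)/7 = ((1 + ⅓)*d)/7 = (4*d/3)/7 = 4*d/21)
2*(b(Z(V, 5), 7) - 32) = 2*(4*(-5/3 + (1/15)*5)/21 - 32) = 2*(4*(-5/3 + ⅓)/21 - 32) = 2*((4/21)*(-4/3) - 32) = 2*(-16/63 - 32) = 2*(-2032/63) = -4064/63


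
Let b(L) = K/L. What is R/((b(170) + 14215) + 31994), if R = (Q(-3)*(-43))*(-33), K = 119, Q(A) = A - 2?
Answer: -70950/462097 ≈ -0.15354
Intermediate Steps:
Q(A) = -2 + A
b(L) = 119/L
R = -7095 (R = ((-2 - 3)*(-43))*(-33) = -5*(-43)*(-33) = 215*(-33) = -7095)
R/((b(170) + 14215) + 31994) = -7095/((119/170 + 14215) + 31994) = -7095/((119*(1/170) + 14215) + 31994) = -7095/((7/10 + 14215) + 31994) = -7095/(142157/10 + 31994) = -7095/462097/10 = -7095*10/462097 = -70950/462097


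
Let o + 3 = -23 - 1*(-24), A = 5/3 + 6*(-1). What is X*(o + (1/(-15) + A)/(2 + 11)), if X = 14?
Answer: -2128/65 ≈ -32.738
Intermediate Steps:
A = -13/3 (A = 5*(⅓) - 6 = 5/3 - 6 = -13/3 ≈ -4.3333)
o = -2 (o = -3 + (-23 - 1*(-24)) = -3 + (-23 + 24) = -3 + 1 = -2)
X*(o + (1/(-15) + A)/(2 + 11)) = 14*(-2 + (1/(-15) - 13/3)/(2 + 11)) = 14*(-2 + (-1/15 - 13/3)/13) = 14*(-2 - 22/5*1/13) = 14*(-2 - 22/65) = 14*(-152/65) = -2128/65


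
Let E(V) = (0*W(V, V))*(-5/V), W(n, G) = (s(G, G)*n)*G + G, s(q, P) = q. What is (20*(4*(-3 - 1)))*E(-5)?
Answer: 0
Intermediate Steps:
W(n, G) = G + n*G**2 (W(n, G) = (G*n)*G + G = n*G**2 + G = G + n*G**2)
E(V) = 0 (E(V) = (0*(V*(1 + V*V)))*(-5/V) = (0*(V*(1 + V**2)))*(-5/V) = 0*(-5/V) = 0)
(20*(4*(-3 - 1)))*E(-5) = (20*(4*(-3 - 1)))*0 = (20*(4*(-4)))*0 = (20*(-16))*0 = -320*0 = 0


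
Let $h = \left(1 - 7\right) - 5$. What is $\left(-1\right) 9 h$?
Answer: $99$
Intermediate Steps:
$h = -11$ ($h = -6 - 5 = -11$)
$\left(-1\right) 9 h = \left(-1\right) 9 \left(-11\right) = \left(-9\right) \left(-11\right) = 99$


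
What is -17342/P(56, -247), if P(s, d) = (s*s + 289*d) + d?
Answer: 377/1489 ≈ 0.25319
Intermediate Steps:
P(s, d) = s**2 + 290*d (P(s, d) = (s**2 + 289*d) + d = s**2 + 290*d)
-17342/P(56, -247) = -17342/(56**2 + 290*(-247)) = -17342/(3136 - 71630) = -17342/(-68494) = -17342*(-1/68494) = 377/1489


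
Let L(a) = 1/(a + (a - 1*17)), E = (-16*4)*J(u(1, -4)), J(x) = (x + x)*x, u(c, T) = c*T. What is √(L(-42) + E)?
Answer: I*√20891749/101 ≈ 45.255*I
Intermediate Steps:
u(c, T) = T*c
J(x) = 2*x² (J(x) = (2*x)*x = 2*x²)
E = -2048 (E = (-16*4)*(2*(-4*1)²) = -128*(-4)² = -128*16 = -64*32 = -2048)
L(a) = 1/(-17 + 2*a) (L(a) = 1/(a + (a - 17)) = 1/(a + (-17 + a)) = 1/(-17 + 2*a))
√(L(-42) + E) = √(1/(-17 + 2*(-42)) - 2048) = √(1/(-17 - 84) - 2048) = √(1/(-101) - 2048) = √(-1/101 - 2048) = √(-206849/101) = I*√20891749/101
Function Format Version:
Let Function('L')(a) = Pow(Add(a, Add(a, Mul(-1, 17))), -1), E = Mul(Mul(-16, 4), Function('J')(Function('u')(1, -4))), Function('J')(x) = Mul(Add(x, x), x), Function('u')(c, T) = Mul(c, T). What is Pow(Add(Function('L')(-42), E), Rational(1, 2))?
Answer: Mul(Rational(1, 101), I, Pow(20891749, Rational(1, 2))) ≈ Mul(45.255, I)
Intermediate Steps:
Function('u')(c, T) = Mul(T, c)
Function('J')(x) = Mul(2, Pow(x, 2)) (Function('J')(x) = Mul(Mul(2, x), x) = Mul(2, Pow(x, 2)))
E = -2048 (E = Mul(Mul(-16, 4), Mul(2, Pow(Mul(-4, 1), 2))) = Mul(-64, Mul(2, Pow(-4, 2))) = Mul(-64, Mul(2, 16)) = Mul(-64, 32) = -2048)
Function('L')(a) = Pow(Add(-17, Mul(2, a)), -1) (Function('L')(a) = Pow(Add(a, Add(a, -17)), -1) = Pow(Add(a, Add(-17, a)), -1) = Pow(Add(-17, Mul(2, a)), -1))
Pow(Add(Function('L')(-42), E), Rational(1, 2)) = Pow(Add(Pow(Add(-17, Mul(2, -42)), -1), -2048), Rational(1, 2)) = Pow(Add(Pow(Add(-17, -84), -1), -2048), Rational(1, 2)) = Pow(Add(Pow(-101, -1), -2048), Rational(1, 2)) = Pow(Add(Rational(-1, 101), -2048), Rational(1, 2)) = Pow(Rational(-206849, 101), Rational(1, 2)) = Mul(Rational(1, 101), I, Pow(20891749, Rational(1, 2)))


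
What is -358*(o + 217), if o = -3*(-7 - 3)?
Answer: -88426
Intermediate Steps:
o = 30 (o = -3*(-10) = 30)
-358*(o + 217) = -358*(30 + 217) = -358*247 = -88426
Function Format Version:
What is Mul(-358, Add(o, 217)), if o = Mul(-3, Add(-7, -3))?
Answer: -88426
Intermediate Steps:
o = 30 (o = Mul(-3, -10) = 30)
Mul(-358, Add(o, 217)) = Mul(-358, Add(30, 217)) = Mul(-358, 247) = -88426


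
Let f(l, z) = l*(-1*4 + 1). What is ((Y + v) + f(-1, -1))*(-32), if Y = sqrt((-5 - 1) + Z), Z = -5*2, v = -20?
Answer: 544 - 128*I ≈ 544.0 - 128.0*I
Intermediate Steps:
Z = -10
f(l, z) = -3*l (f(l, z) = l*(-4 + 1) = l*(-3) = -3*l)
Y = 4*I (Y = sqrt((-5 - 1) - 10) = sqrt(-6 - 10) = sqrt(-16) = 4*I ≈ 4.0*I)
((Y + v) + f(-1, -1))*(-32) = ((4*I - 20) - 3*(-1))*(-32) = ((-20 + 4*I) + 3)*(-32) = (-17 + 4*I)*(-32) = 544 - 128*I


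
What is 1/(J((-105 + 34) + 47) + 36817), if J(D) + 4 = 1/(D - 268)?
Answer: 292/10749395 ≈ 2.7164e-5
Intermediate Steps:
J(D) = -4 + 1/(-268 + D) (J(D) = -4 + 1/(D - 268) = -4 + 1/(-268 + D))
1/(J((-105 + 34) + 47) + 36817) = 1/((1073 - 4*((-105 + 34) + 47))/(-268 + ((-105 + 34) + 47)) + 36817) = 1/((1073 - 4*(-71 + 47))/(-268 + (-71 + 47)) + 36817) = 1/((1073 - 4*(-24))/(-268 - 24) + 36817) = 1/((1073 + 96)/(-292) + 36817) = 1/(-1/292*1169 + 36817) = 1/(-1169/292 + 36817) = 1/(10749395/292) = 292/10749395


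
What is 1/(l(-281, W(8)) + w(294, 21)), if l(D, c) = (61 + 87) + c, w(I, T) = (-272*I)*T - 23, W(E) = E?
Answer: -1/1679195 ≈ -5.9552e-7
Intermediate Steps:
w(I, T) = -23 - 272*I*T (w(I, T) = -272*I*T - 23 = -23 - 272*I*T)
l(D, c) = 148 + c
1/(l(-281, W(8)) + w(294, 21)) = 1/((148 + 8) + (-23 - 272*294*21)) = 1/(156 + (-23 - 1679328)) = 1/(156 - 1679351) = 1/(-1679195) = -1/1679195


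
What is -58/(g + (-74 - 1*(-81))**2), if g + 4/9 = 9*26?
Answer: -522/2543 ≈ -0.20527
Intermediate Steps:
g = 2102/9 (g = -4/9 + 9*26 = -4/9 + 234 = 2102/9 ≈ 233.56)
-58/(g + (-74 - 1*(-81))**2) = -58/(2102/9 + (-74 - 1*(-81))**2) = -58/(2102/9 + (-74 + 81)**2) = -58/(2102/9 + 7**2) = -58/(2102/9 + 49) = -58/(2543/9) = (9/2543)*(-58) = -522/2543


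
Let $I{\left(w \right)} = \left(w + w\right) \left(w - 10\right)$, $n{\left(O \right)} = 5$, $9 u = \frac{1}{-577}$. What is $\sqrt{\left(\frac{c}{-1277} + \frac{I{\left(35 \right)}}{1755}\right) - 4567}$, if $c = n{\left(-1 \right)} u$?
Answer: $\frac{2 i \sqrt{8483622418195139397}}{86208993} \approx 67.572 i$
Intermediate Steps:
$u = - \frac{1}{5193}$ ($u = \frac{1}{9 \left(-577\right)} = \frac{1}{9} \left(- \frac{1}{577}\right) = - \frac{1}{5193} \approx -0.00019257$)
$I{\left(w \right)} = 2 w \left(-10 + w\right)$
$c = - \frac{5}{5193}$ ($c = 5 \left(- \frac{1}{5193}\right) = - \frac{5}{5193} \approx -0.00096283$)
$\sqrt{\left(\frac{c}{-1277} + \frac{I{\left(35 \right)}}{1755}\right) - 4567} = \sqrt{\left(- \frac{5}{5193 \left(-1277\right)} + \frac{2 \cdot 35 \left(-10 + 35\right)}{1755}\right) - 4567} = \sqrt{\left(\left(- \frac{5}{5193}\right) \left(- \frac{1}{1277}\right) + 2 \cdot 35 \cdot 25 \cdot \frac{1}{1755}\right) - 4567} = \sqrt{\left(\frac{5}{6631461} + 1750 \cdot \frac{1}{1755}\right) - 4567} = \sqrt{\left(\frac{5}{6631461} + \frac{350}{351}\right) - 4567} = \sqrt{\frac{257890345}{258626979} - 4567} = \sqrt{- \frac{1180891522748}{258626979}} = \frac{2 i \sqrt{8483622418195139397}}{86208993}$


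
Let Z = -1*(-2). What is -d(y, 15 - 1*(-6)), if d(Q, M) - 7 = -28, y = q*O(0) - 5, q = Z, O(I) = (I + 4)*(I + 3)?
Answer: 21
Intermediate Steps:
Z = 2
O(I) = (3 + I)*(4 + I) (O(I) = (4 + I)*(3 + I) = (3 + I)*(4 + I))
q = 2
y = 19 (y = 2*(12 + 0² + 7*0) - 5 = 2*(12 + 0 + 0) - 5 = 2*12 - 5 = 24 - 5 = 19)
d(Q, M) = -21 (d(Q, M) = 7 - 28 = -21)
-d(y, 15 - 1*(-6)) = -1*(-21) = 21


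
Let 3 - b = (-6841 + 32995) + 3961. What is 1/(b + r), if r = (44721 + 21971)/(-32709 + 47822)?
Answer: -15113/455015964 ≈ -3.3214e-5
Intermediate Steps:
r = 66692/15113 ≈ 4.4129
b = -30112 (b = 3 - ((-6841 + 32995) + 3961) = 3 - (26154 + 3961) = 3 - 1*30115 = 3 - 30115 = -30112)
1/(b + r) = 1/(-30112 + 66692/15113) = 1/(-455015964/15113) = -15113/455015964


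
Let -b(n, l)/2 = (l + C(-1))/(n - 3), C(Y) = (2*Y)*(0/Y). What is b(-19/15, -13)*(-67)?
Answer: 13065/32 ≈ 408.28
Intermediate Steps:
C(Y) = 0 (C(Y) = (2*Y)*0 = 0)
b(n, l) = -2*l/(-3 + n) (b(n, l) = -2*(l + 0)/(n - 3) = -2*l/(-3 + n))
b(-19/15, -13)*(-67) = -2*(-13)/(-3 - 19/15)*(-67) = -2*(-13)/(-64/15)*(-67) = -2*(-13)*(-15/64)*(-67) = -195/32*(-67) = 13065/32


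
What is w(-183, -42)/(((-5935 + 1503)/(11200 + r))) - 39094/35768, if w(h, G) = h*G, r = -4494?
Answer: -14404209557/1238467 ≈ -11631.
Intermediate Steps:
w(h, G) = G*h
w(-183, -42)/(((-5935 + 1503)/(11200 + r))) - 39094/35768 = (-42*(-183))/(((-5935 + 1503)/(11200 - 4494))) - 39094/35768 = 7686/((-4432/6706)) - 39094*1/35768 = 7686/((-4432*1/6706)) - 19547/17884 = 7686/(-2216/3353) - 19547/17884 = 7686*(-3353/2216) - 19547/17884 = -12885579/1108 - 19547/17884 = -14404209557/1238467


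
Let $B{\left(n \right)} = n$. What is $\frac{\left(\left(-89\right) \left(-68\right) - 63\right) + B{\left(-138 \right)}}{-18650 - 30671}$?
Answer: $- \frac{5851}{49321} \approx -0.11863$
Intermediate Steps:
$\frac{\left(\left(-89\right) \left(-68\right) - 63\right) + B{\left(-138 \right)}}{-18650 - 30671} = \frac{\left(\left(-89\right) \left(-68\right) - 63\right) - 138}{-18650 - 30671} = \frac{\left(6052 - 63\right) - 138}{-49321} = \left(5989 - 138\right) \left(- \frac{1}{49321}\right) = 5851 \left(- \frac{1}{49321}\right) = - \frac{5851}{49321}$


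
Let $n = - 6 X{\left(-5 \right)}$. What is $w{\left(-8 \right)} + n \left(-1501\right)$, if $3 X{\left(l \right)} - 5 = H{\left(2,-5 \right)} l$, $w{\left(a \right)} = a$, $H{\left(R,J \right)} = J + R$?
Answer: $60032$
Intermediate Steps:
$X{\left(l \right)} = \frac{5}{3} - l$ ($X{\left(l \right)} = \frac{5}{3} + \frac{\left(-5 + 2\right) l}{3} = \frac{5}{3} + \frac{\left(-3\right) l}{3} = \frac{5}{3} - l$)
$n = -40$ ($n = - 6 \left(\frac{5}{3} - -5\right) = - 6 \left(\frac{5}{3} + 5\right) = \left(-6\right) \frac{20}{3} = -40$)
$w{\left(-8 \right)} + n \left(-1501\right) = -8 - -60040 = -8 + 60040 = 60032$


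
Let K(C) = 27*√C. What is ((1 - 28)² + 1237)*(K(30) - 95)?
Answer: -186770 + 53082*√30 ≈ 1.0397e+5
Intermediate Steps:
((1 - 28)² + 1237)*(K(30) - 95) = ((1 - 28)² + 1237)*(27*√30 - 95) = ((-27)² + 1237)*(-95 + 27*√30) = (729 + 1237)*(-95 + 27*√30) = 1966*(-95 + 27*√30) = -186770 + 53082*√30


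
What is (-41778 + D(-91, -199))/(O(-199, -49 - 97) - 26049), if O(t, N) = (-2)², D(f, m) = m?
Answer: 41977/26045 ≈ 1.6117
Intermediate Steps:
O(t, N) = 4
(-41778 + D(-91, -199))/(O(-199, -49 - 97) - 26049) = (-41778 - 199)/(4 - 26049) = -41977/(-26045) = -41977*(-1/26045) = 41977/26045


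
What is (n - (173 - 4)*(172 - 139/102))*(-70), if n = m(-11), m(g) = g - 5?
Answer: 103007695/51 ≈ 2.0198e+6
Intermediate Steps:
m(g) = -5 + g
n = -16 (n = -5 - 11 = -16)
(n - (173 - 4)*(172 - 139/102))*(-70) = (-16 - (173 - 4)*(172 - 139/102))*(-70) = (-16 - 169*(172 - 139*1/102))*(-70) = (-16 - 169*(172 - 139/102))*(-70) = (-16 - 169*17405/102)*(-70) = (-16 - 1*2941445/102)*(-70) = (-16 - 2941445/102)*(-70) = -2943077/102*(-70) = 103007695/51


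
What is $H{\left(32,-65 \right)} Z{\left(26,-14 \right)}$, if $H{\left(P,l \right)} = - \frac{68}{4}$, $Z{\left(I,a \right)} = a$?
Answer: $238$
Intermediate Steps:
$H{\left(P,l \right)} = -17$ ($H{\left(P,l \right)} = \left(-68\right) \frac{1}{4} = -17$)
$H{\left(32,-65 \right)} Z{\left(26,-14 \right)} = \left(-17\right) \left(-14\right) = 238$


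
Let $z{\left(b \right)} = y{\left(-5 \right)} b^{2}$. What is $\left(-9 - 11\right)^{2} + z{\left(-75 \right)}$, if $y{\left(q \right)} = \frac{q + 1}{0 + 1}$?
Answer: $-22100$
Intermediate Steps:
$y{\left(q \right)} = 1 + q$ ($y{\left(q \right)} = \frac{1 + q}{1} = \left(1 + q\right) 1 = 1 + q$)
$z{\left(b \right)} = - 4 b^{2}$ ($z{\left(b \right)} = \left(1 - 5\right) b^{2} = - 4 b^{2}$)
$\left(-9 - 11\right)^{2} + z{\left(-75 \right)} = \left(-9 - 11\right)^{2} - 4 \left(-75\right)^{2} = \left(-20\right)^{2} - 22500 = 400 - 22500 = -22100$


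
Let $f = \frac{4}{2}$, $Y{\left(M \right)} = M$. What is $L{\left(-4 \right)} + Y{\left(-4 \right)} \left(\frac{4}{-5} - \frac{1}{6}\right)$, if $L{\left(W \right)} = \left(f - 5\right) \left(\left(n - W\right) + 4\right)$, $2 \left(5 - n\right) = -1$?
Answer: $- \frac{1099}{30} \approx -36.633$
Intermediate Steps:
$n = \frac{11}{2}$ ($n = 5 - - \frac{1}{2} = 5 + \frac{1}{2} = \frac{11}{2} \approx 5.5$)
$f = 2$ ($f = 4 \cdot \frac{1}{2} = 2$)
$L{\left(W \right)} = - \frac{57}{2} + 3 W$ ($L{\left(W \right)} = \left(2 - 5\right) \left(\left(\frac{11}{2} - W\right) + 4\right) = - 3 \left(\frac{19}{2} - W\right) = - \frac{57}{2} + 3 W$)
$L{\left(-4 \right)} + Y{\left(-4 \right)} \left(\frac{4}{-5} - \frac{1}{6}\right) = \left(- \frac{57}{2} + 3 \left(-4\right)\right) - 4 \left(\frac{4}{-5} - \frac{1}{6}\right) = \left(- \frac{57}{2} - 12\right) - 4 \left(4 \left(- \frac{1}{5}\right) - \frac{1}{6}\right) = - \frac{81}{2} - 4 \left(- \frac{4}{5} - \frac{1}{6}\right) = - \frac{81}{2} - - \frac{58}{15} = - \frac{81}{2} + \frac{58}{15} = - \frac{1099}{30}$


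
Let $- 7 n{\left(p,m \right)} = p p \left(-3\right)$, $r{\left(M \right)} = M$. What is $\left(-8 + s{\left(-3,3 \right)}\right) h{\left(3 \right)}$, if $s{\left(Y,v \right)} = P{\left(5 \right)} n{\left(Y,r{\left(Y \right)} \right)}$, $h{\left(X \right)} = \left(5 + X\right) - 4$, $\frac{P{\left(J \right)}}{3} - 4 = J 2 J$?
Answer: $\frac{17272}{7} \approx 2467.4$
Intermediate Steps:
$P{\left(J \right)} = 12 + 6 J^{2}$ ($P{\left(J \right)} = 12 + 3 J 2 J = 12 + 3 \cdot 2 J J = 12 + 3 \cdot 2 J^{2} = 12 + 6 J^{2}$)
$h{\left(X \right)} = 1 + X$
$n{\left(p,m \right)} = \frac{3 p^{2}}{7}$ ($n{\left(p,m \right)} = - \frac{p p \left(-3\right)}{7} = - \frac{p^{2} \left(-3\right)}{7} = - \frac{\left(-3\right) p^{2}}{7} = \frac{3 p^{2}}{7}$)
$s{\left(Y,v \right)} = \frac{486 Y^{2}}{7}$ ($s{\left(Y,v \right)} = \left(12 + 6 \cdot 5^{2}\right) \frac{3 Y^{2}}{7} = \left(12 + 6 \cdot 25\right) \frac{3 Y^{2}}{7} = \left(12 + 150\right) \frac{3 Y^{2}}{7} = 162 \frac{3 Y^{2}}{7} = \frac{486 Y^{2}}{7}$)
$\left(-8 + s{\left(-3,3 \right)}\right) h{\left(3 \right)} = \left(-8 + \frac{486 \left(-3\right)^{2}}{7}\right) \left(1 + 3\right) = \left(-8 + \frac{486}{7} \cdot 9\right) 4 = \left(-8 + \frac{4374}{7}\right) 4 = \frac{4318}{7} \cdot 4 = \frac{17272}{7}$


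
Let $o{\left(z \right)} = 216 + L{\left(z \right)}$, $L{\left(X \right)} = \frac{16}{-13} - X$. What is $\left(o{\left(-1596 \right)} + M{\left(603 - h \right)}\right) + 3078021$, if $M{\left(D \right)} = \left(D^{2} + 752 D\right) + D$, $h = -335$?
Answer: $\frac{60657867}{13} \approx 4.666 \cdot 10^{6}$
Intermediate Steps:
$L{\left(X \right)} = - \frac{16}{13} - X$ ($L{\left(X \right)} = 16 \left(- \frac{1}{13}\right) - X = - \frac{16}{13} - X$)
$M{\left(D \right)} = D^{2} + 753 D$
$o{\left(z \right)} = \frac{2792}{13} - z$ ($o{\left(z \right)} = 216 - \left(\frac{16}{13} + z\right) = \frac{2792}{13} - z$)
$\left(o{\left(-1596 \right)} + M{\left(603 - h \right)}\right) + 3078021 = \left(\left(\frac{2792}{13} - -1596\right) + \left(603 - -335\right) \left(753 + \left(603 - -335\right)\right)\right) + 3078021 = \left(\left(\frac{2792}{13} + 1596\right) + \left(603 + 335\right) \left(753 + \left(603 + 335\right)\right)\right) + 3078021 = \left(\frac{23540}{13} + 938 \left(753 + 938\right)\right) + 3078021 = \left(\frac{23540}{13} + 938 \cdot 1691\right) + 3078021 = \left(\frac{23540}{13} + 1586158\right) + 3078021 = \frac{20643594}{13} + 3078021 = \frac{60657867}{13}$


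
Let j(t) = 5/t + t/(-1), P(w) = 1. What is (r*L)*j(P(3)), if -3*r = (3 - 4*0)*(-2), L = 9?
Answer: 72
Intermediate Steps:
j(t) = -t + 5/t (j(t) = 5/t + t*(-1) = 5/t - t = -t + 5/t)
r = 2 (r = -(3 - 4*0)*(-2)/3 = -(3 + 0)*(-2)/3 = -(-2) = -⅓*(-6) = 2)
(r*L)*j(P(3)) = (2*9)*(-1*1 + 5/1) = 18*(-1 + 5*1) = 18*(-1 + 5) = 18*4 = 72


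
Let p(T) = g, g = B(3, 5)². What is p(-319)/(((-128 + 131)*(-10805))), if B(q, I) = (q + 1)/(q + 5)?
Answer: -1/129660 ≈ -7.7125e-6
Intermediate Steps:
B(q, I) = (1 + q)/(5 + q)
g = ¼ (g = ((1 + 3)/(5 + 3))² = (4/8)² = ((⅛)*4)² = (½)² = ¼ ≈ 0.25000)
p(T) = ¼
p(-319)/(((-128 + 131)*(-10805))) = 1/(4*(((-128 + 131)*(-10805)))) = 1/(4*((3*(-10805)))) = (¼)/(-32415) = (¼)*(-1/32415) = -1/129660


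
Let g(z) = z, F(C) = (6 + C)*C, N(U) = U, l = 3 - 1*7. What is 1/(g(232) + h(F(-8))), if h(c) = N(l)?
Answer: 1/228 ≈ 0.0043860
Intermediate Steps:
l = -4 (l = 3 - 7 = -4)
F(C) = C*(6 + C)
h(c) = -4
1/(g(232) + h(F(-8))) = 1/(232 - 4) = 1/228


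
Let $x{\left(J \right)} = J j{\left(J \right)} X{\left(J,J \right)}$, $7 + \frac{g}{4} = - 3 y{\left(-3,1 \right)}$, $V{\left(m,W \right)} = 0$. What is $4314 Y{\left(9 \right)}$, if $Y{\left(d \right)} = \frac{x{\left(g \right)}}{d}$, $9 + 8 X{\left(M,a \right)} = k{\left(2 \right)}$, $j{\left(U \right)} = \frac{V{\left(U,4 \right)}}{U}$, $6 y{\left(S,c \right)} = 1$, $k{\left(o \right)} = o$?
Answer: $0$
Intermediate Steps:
$y{\left(S,c \right)} = \frac{1}{6}$ ($y{\left(S,c \right)} = \frac{1}{6} \cdot 1 = \frac{1}{6}$)
$g = -30$ ($g = -28 + 4 \left(\left(-3\right) \frac{1}{6}\right) = -28 + 4 \left(- \frac{1}{2}\right) = -28 - 2 = -30$)
$j{\left(U \right)} = 0$ ($j{\left(U \right)} = \frac{0}{U} = 0$)
$X{\left(M,a \right)} = - \frac{7}{8}$ ($X{\left(M,a \right)} = - \frac{9}{8} + \frac{1}{8} \cdot 2 = - \frac{9}{8} + \frac{1}{4} = - \frac{7}{8}$)
$x{\left(J \right)} = 0$ ($x{\left(J \right)} = J 0 \left(- \frac{7}{8}\right) = 0 \left(- \frac{7}{8}\right) = 0$)
$Y{\left(d \right)} = 0$ ($Y{\left(d \right)} = \frac{0}{d} = 0$)
$4314 Y{\left(9 \right)} = 4314 \cdot 0 = 0$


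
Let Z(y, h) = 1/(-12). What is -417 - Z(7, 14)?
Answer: -5003/12 ≈ -416.92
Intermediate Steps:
Z(y, h) = -1/12
-417 - Z(7, 14) = -417 - 1*(-1/12) = -417 + 1/12 = -5003/12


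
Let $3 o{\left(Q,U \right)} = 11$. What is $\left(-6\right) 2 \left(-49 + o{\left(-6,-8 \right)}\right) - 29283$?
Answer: $-28739$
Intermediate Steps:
$o{\left(Q,U \right)} = \frac{11}{3}$ ($o{\left(Q,U \right)} = \frac{1}{3} \cdot 11 = \frac{11}{3}$)
$\left(-6\right) 2 \left(-49 + o{\left(-6,-8 \right)}\right) - 29283 = \left(-6\right) 2 \left(-49 + \frac{11}{3}\right) - 29283 = \left(-12\right) \left(- \frac{136}{3}\right) - 29283 = 544 - 29283 = -28739$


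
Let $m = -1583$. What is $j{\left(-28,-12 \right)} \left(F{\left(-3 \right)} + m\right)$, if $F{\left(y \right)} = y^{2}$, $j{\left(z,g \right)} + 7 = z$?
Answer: $55090$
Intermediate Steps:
$j{\left(z,g \right)} = -7 + z$
$j{\left(-28,-12 \right)} \left(F{\left(-3 \right)} + m\right) = \left(-7 - 28\right) \left(\left(-3\right)^{2} - 1583\right) = - 35 \left(9 - 1583\right) = \left(-35\right) \left(-1574\right) = 55090$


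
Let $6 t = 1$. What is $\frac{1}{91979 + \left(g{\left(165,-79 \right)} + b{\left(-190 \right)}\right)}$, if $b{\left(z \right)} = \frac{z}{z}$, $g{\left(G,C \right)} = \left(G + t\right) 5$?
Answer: $\frac{6}{556835} \approx 1.0775 \cdot 10^{-5}$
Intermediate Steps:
$t = \frac{1}{6}$ ($t = \frac{1}{6} \cdot 1 = \frac{1}{6} \approx 0.16667$)
$g{\left(G,C \right)} = \frac{5}{6} + 5 G$ ($g{\left(G,C \right)} = \left(G + \frac{1}{6}\right) 5 = \left(\frac{1}{6} + G\right) 5 = \frac{5}{6} + 5 G$)
$b{\left(z \right)} = 1$
$\frac{1}{91979 + \left(g{\left(165,-79 \right)} + b{\left(-190 \right)}\right)} = \frac{1}{91979 + \left(\left(\frac{5}{6} + 5 \cdot 165\right) + 1\right)} = \frac{1}{91979 + \left(\left(\frac{5}{6} + 825\right) + 1\right)} = \frac{1}{91979 + \left(\frac{4955}{6} + 1\right)} = \frac{1}{91979 + \frac{4961}{6}} = \frac{1}{\frac{556835}{6}} = \frac{6}{556835}$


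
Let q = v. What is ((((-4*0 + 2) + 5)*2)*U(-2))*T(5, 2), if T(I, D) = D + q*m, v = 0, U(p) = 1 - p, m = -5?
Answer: 84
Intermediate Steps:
q = 0
T(I, D) = D (T(I, D) = D + 0*(-5) = D + 0 = D)
((((-4*0 + 2) + 5)*2)*U(-2))*T(5, 2) = ((((-4*0 + 2) + 5)*2)*(1 - 1*(-2)))*2 = ((((0 + 2) + 5)*2)*(1 + 2))*2 = (((2 + 5)*2)*3)*2 = ((7*2)*3)*2 = (14*3)*2 = 42*2 = 84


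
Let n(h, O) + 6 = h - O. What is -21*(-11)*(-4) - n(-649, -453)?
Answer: -722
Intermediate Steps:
n(h, O) = -6 + h - O (n(h, O) = -6 + (h - O) = -6 + h - O)
-21*(-11)*(-4) - n(-649, -453) = -21*(-11)*(-4) - (-6 - 649 - 1*(-453)) = 231*(-4) - (-6 - 649 + 453) = -924 - 1*(-202) = -924 + 202 = -722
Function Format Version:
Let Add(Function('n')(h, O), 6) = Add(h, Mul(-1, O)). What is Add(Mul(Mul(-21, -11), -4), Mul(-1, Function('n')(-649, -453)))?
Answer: -722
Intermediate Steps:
Function('n')(h, O) = Add(-6, h, Mul(-1, O)) (Function('n')(h, O) = Add(-6, Add(h, Mul(-1, O))) = Add(-6, h, Mul(-1, O)))
Add(Mul(Mul(-21, -11), -4), Mul(-1, Function('n')(-649, -453))) = Add(Mul(Mul(-21, -11), -4), Mul(-1, Add(-6, -649, Mul(-1, -453)))) = Add(Mul(231, -4), Mul(-1, Add(-6, -649, 453))) = Add(-924, Mul(-1, -202)) = Add(-924, 202) = -722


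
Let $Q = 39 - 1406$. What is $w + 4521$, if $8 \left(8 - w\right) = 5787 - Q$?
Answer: $\frac{14539}{4} \approx 3634.8$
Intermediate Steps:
$Q = -1367$ ($Q = 39 - 1406 = -1367$)
$w = - \frac{3545}{4}$ ($w = 8 - \frac{5787 - -1367}{8} = 8 - \frac{5787 + 1367}{8} = 8 - \frac{3577}{4} = - \frac{3545}{4} \approx -886.25$)
$w + 4521 = - \frac{3545}{4} + 4521 = \frac{14539}{4}$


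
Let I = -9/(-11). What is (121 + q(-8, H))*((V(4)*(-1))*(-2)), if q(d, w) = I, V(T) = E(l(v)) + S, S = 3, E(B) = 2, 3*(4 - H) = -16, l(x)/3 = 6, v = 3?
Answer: 13400/11 ≈ 1218.2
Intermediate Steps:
l(x) = 18 (l(x) = 3*6 = 18)
H = 28/3 (H = 4 - 1/3*(-16) = 4 + 16/3 = 28/3 ≈ 9.3333)
V(T) = 5 (V(T) = 2 + 3 = 5)
I = 9/11 (I = -9*(-1/11) = 9/11 ≈ 0.81818)
q(d, w) = 9/11
(121 + q(-8, H))*((V(4)*(-1))*(-2)) = (121 + 9/11)*((5*(-1))*(-2)) = 1340*(-5*(-2))/11 = (1340/11)*10 = 13400/11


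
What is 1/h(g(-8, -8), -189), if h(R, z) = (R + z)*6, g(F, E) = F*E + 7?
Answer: -1/708 ≈ -0.0014124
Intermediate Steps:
g(F, E) = 7 + E*F (g(F, E) = E*F + 7 = 7 + E*F)
h(R, z) = 6*R + 6*z
1/h(g(-8, -8), -189) = 1/(6*(7 - 8*(-8)) + 6*(-189)) = 1/(6*(7 + 64) - 1134) = 1/(6*71 - 1134) = 1/(426 - 1134) = 1/(-708) = -1/708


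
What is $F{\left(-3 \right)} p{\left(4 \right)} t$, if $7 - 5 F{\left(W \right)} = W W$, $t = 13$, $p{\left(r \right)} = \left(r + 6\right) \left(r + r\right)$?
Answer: $-416$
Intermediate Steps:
$p{\left(r \right)} = 2 r \left(6 + r\right)$ ($p{\left(r \right)} = \left(6 + r\right) 2 r = 2 r \left(6 + r\right)$)
$F{\left(W \right)} = \frac{7}{5} - \frac{W^{2}}{5}$ ($F{\left(W \right)} = \frac{7}{5} - \frac{W W}{5} = \frac{7}{5} - \frac{W^{2}}{5}$)
$F{\left(-3 \right)} p{\left(4 \right)} t = \left(\frac{7}{5} - \frac{\left(-3\right)^{2}}{5}\right) 2 \cdot 4 \left(6 + 4\right) 13 = \left(\frac{7}{5} - \frac{9}{5}\right) 2 \cdot 4 \cdot 10 \cdot 13 = \left(\frac{7}{5} - \frac{9}{5}\right) 80 \cdot 13 = \left(- \frac{2}{5}\right) 80 \cdot 13 = \left(-32\right) 13 = -416$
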